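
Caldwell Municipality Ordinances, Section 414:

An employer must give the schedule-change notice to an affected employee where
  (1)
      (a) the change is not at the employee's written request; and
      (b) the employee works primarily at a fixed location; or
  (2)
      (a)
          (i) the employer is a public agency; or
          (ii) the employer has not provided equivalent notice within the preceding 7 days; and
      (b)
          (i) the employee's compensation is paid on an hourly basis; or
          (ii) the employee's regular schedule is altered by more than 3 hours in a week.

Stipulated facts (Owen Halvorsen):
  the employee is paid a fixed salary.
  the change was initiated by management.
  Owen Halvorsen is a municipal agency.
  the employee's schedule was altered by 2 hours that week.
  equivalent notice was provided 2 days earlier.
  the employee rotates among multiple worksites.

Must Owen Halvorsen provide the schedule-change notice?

No — not required.

(a) not employee-requested — met.
(b) fixed location — not satisfied.
So (1) is not satisfied (T AND F).
(i) public agency — satisfied.
(ii) no recent notice — fails.
(a) = T OR F = true.
(i) hourly-paid — fails.
(ii) schedule shift > 3h — not satisfied.
(b): F OR F → false.
(2): T AND F → false.
Overall: F OR F → false.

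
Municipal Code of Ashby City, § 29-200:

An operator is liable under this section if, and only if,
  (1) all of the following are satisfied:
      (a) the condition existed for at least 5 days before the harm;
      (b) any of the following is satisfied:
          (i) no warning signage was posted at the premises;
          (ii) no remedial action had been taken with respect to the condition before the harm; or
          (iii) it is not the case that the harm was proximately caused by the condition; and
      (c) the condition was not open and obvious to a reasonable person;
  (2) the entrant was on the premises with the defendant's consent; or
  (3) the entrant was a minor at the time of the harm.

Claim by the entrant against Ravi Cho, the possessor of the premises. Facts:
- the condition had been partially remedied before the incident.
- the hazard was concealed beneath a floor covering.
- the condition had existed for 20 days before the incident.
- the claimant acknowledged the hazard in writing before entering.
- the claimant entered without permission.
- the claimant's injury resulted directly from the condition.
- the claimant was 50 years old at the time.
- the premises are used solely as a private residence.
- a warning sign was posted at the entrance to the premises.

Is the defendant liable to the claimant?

(a) condition ≥5 days old — holds.
(i) no signage posted — not met.
(ii) no remedial action — not met.
(iii) not (proximate cause) — not satisfied.
So (b) is not satisfied (F OR F OR F).
(c) not open/obvious — satisfied.
(1) = T AND F AND T = false.
(2) consent to enter — fails.
(3) entrant a minor — fails.
So Overall is not satisfied (F OR F OR F).

No — not liable.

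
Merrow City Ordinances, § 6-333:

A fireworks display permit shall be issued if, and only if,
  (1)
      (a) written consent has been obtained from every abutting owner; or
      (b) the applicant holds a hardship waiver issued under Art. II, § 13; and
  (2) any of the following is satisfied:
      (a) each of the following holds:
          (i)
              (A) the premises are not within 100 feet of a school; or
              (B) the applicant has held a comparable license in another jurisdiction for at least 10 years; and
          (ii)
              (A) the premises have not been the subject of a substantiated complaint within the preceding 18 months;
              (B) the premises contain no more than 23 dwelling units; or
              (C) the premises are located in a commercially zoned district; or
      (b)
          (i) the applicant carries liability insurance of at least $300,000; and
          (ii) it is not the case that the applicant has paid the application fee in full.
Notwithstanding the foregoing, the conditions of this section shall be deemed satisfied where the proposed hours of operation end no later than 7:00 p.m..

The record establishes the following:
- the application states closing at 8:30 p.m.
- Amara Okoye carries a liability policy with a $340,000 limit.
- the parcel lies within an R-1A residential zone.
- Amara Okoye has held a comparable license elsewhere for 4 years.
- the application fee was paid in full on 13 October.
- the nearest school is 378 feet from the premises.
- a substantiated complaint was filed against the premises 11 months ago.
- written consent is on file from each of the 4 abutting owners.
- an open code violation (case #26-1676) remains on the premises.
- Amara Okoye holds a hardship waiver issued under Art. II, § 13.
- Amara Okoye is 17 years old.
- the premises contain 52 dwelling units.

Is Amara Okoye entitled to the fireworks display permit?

(a) all abutters consent — holds.
(b) hardship waiver — satisfied.
(1): T OR T → true.
(A) ≥100 ft from school — satisfied.
(B) prior license ≥ 10 yr — not satisfied.
(i) = T OR F = true.
(A) no complaint in 18 mo. — fails.
(B) ≤ 23 units — not met.
(C) commercially zoned — not satisfied.
(ii): F OR F OR F → false.
(a): T AND F → false.
(i) insurance ≥ $300,000 — satisfied.
(ii) not (fee paid) — fails.
So (b) is not satisfied (T AND F).
(2): F OR F → false.
Overall: T AND F → false.
Exception (closes by 7 p.m.) — not satisfied.
Result: main false OR exception false → false.

No — denied.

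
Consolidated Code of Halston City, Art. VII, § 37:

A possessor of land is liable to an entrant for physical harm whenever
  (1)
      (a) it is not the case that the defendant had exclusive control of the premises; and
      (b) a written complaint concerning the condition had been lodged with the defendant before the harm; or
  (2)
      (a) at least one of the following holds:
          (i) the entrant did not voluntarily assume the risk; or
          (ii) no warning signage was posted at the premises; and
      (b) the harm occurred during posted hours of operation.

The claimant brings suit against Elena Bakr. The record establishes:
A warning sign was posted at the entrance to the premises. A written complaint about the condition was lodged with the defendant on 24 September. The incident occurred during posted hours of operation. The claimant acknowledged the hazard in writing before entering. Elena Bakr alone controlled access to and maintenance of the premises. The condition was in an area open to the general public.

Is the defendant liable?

No — not liable.

(a) not (exclusive control) — not satisfied.
(b) complaint lodged — met.
(1) = F AND T = false.
(i) no assumed risk — not satisfied.
(ii) no signage posted — not satisfied.
So (a) is not satisfied (F OR F).
(b) during posted hours — holds.
(2) = F AND T = false.
So Overall is not satisfied (F OR F).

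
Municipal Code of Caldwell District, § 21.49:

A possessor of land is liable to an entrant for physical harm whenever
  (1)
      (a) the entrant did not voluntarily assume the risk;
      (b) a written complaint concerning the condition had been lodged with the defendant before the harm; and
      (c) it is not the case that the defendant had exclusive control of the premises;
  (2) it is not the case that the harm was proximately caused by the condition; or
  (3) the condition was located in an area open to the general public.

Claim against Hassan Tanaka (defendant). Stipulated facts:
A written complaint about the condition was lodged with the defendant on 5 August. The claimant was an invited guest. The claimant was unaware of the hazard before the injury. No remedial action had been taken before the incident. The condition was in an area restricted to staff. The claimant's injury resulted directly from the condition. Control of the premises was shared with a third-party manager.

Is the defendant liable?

(a) no assumed risk — met.
(b) complaint lodged — satisfied.
(c) not (exclusive control) — met.
(1) = T AND T AND T = true.
(2) not (proximate cause) — not met.
(3) public area — not met.
Overall = T OR F OR F = true.

Yes — liable.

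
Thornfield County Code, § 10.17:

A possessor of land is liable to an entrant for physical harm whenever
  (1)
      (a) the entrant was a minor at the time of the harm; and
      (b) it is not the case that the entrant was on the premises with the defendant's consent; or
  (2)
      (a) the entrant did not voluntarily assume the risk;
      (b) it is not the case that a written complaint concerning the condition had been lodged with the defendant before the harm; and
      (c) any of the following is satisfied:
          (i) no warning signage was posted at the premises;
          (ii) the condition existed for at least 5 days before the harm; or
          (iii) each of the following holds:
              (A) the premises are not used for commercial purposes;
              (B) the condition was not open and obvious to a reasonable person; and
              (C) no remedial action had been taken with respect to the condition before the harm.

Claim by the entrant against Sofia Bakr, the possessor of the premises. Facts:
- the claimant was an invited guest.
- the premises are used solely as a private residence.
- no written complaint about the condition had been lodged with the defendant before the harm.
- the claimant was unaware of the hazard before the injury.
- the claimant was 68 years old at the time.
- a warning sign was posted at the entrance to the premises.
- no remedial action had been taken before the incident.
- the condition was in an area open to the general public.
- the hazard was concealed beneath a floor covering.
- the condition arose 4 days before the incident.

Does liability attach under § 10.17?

Yes — liable.

(a) entrant a minor — not met.
(b) not (consent to enter) — not satisfied.
So (1) is not satisfied (F AND F).
(a) no assumed risk — holds.
(b) not (complaint lodged) — holds.
(i) no signage posted — fails.
(ii) condition ≥5 days old — fails.
(A) not (commercial use) — met.
(B) not open/obvious — satisfied.
(C) no remedial action — satisfied.
(iii) = T AND T AND T = true.
(c): F OR F OR T → true.
So (2) is satisfied (T AND T AND T).
Overall = F OR T = true.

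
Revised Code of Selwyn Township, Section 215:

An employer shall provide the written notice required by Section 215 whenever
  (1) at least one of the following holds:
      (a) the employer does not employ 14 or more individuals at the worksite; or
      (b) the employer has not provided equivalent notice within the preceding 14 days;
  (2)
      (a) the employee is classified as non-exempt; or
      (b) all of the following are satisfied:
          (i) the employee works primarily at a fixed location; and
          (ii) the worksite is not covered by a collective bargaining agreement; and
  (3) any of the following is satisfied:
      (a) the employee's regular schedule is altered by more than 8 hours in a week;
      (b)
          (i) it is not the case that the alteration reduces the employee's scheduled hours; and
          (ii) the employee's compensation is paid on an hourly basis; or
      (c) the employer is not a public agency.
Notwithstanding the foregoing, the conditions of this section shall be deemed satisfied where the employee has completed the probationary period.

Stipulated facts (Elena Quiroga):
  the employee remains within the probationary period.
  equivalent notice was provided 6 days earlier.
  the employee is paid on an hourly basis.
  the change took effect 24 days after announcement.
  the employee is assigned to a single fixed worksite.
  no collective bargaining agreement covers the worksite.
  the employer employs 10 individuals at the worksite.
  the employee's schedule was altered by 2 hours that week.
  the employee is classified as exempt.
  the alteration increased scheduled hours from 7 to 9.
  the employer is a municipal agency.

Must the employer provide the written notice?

Yes — required.

(a) not (≥ 14 at site) — satisfied.
(b) no recent notice — fails.
(1): T OR F → true.
(a) non-exempt — not met.
(i) fixed location — holds.
(ii) no CBA — holds.
(b): T AND T → true.
So (2) is satisfied (F OR T).
(a) schedule shift > 8h — fails.
(i) not (hours reduced) — satisfied.
(ii) hourly-paid — holds.
(b): T AND T → true.
(c) not (public agency) — not satisfied.
(3): F OR T OR F → true.
Overall: T AND T AND T → true.
Exception (past probation) — not satisfied.
Result: main true OR exception false → true.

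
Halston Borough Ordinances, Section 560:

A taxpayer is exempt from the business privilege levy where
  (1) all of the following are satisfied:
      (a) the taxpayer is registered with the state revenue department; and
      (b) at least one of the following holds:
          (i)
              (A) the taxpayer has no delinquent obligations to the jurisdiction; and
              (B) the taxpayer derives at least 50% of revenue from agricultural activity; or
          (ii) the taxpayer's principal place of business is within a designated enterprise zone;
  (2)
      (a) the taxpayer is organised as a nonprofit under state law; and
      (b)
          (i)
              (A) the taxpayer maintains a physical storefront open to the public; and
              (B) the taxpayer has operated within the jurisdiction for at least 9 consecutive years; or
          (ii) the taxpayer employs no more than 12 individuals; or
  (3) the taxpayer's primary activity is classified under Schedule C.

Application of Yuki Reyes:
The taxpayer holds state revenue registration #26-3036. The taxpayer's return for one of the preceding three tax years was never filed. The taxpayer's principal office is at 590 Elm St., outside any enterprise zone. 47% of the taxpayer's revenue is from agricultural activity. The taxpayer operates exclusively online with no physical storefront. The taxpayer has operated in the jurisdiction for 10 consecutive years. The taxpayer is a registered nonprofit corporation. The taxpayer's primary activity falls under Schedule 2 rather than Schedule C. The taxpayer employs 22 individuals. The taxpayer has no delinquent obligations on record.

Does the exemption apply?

No — not exempt.

(a) state-registered — met.
(A) no delinquency — satisfied.
(B) ≥50% agricultural — not satisfied.
(i): T AND F → false.
(ii) in enterprise zone — fails.
(b): F OR F → false.
(1) = T AND F = false.
(a) nonprofit — satisfied.
(A) has storefront — not met.
(B) ≥ 9 yrs in jurisdiction — holds.
(i): F AND T → false.
(ii) ≤ 12 employees — not satisfied.
(b) = F OR F = false.
So (2) is not satisfied (T AND F).
(3) Schedule C activity — not satisfied.
Overall: F OR F OR F → false.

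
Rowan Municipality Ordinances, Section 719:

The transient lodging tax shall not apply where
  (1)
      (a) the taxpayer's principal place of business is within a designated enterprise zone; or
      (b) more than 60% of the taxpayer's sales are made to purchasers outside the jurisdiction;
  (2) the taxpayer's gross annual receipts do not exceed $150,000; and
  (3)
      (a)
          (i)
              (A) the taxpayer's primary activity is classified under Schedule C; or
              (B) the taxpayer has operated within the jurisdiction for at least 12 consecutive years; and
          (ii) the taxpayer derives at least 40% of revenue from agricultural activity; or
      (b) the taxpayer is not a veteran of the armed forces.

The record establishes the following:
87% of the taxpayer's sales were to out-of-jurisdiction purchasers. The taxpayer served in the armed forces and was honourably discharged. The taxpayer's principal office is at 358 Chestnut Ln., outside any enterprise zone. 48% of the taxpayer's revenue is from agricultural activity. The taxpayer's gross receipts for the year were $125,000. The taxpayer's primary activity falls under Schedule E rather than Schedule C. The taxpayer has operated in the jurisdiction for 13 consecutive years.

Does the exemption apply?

(a) in enterprise zone — fails.
(b) >60% out-of-jur. sales — satisfied.
(1) = F OR T = true.
(2) receipts ≤ $150,000 — holds.
(A) Schedule C activity — not satisfied.
(B) ≥ 12 yrs in jurisdiction — met.
So (i) is satisfied (F OR T).
(ii) ≥40% agricultural — holds.
So (a) is satisfied (T AND T).
(b) not (veteran) — not met.
(3) = T OR F = true.
So Overall is satisfied (T AND T AND T).

Yes — exempt.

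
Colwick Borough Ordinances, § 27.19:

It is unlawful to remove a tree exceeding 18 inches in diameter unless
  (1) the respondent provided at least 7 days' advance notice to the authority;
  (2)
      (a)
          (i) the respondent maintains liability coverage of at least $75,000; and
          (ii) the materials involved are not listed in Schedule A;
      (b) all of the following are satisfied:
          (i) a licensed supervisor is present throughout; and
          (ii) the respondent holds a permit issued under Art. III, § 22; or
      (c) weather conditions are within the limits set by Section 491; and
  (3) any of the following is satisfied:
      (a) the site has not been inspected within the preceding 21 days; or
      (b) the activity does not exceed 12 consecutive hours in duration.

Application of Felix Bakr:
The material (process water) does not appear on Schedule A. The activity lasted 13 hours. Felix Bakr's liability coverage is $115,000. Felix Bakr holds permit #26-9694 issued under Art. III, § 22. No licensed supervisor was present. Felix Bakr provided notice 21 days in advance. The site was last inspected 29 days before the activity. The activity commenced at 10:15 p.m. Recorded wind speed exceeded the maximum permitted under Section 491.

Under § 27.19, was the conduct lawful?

(1) ≥7 days' notice — satisfied.
(i) coverage ≥ $75,000 — met.
(ii) not (Schedule A material) — satisfied.
So (a) is satisfied (T AND T).
(i) supervisor present — not met.
(ii) holds permit — met.
So (b) is not satisfied (F AND T).
(c) weather ok — not satisfied.
So (2) is satisfied (T OR F OR F).
(a) not (site inspected) — met.
(b) ≤ 12 hrs duration — fails.
(3): T OR F → true.
Overall: T AND T AND T → true.

Yes — lawful.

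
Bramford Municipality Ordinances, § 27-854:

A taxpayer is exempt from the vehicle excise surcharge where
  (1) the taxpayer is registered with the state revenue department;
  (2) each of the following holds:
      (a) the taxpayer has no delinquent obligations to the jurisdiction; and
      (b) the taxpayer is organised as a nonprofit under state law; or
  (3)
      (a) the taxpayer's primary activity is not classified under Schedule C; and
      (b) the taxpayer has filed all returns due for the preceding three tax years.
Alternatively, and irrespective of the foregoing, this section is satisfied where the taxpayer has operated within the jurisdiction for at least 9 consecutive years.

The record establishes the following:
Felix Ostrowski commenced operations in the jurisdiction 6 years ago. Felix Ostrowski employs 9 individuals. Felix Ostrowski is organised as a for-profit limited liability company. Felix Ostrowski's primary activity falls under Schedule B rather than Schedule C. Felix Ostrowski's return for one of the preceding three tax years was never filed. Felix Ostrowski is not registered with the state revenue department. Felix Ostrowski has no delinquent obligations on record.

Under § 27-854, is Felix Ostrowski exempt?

No — not exempt.

(1) state-registered — not met.
(a) no delinquency — met.
(b) nonprofit — not satisfied.
(2): T AND F → false.
(a) not (Schedule C activity) — satisfied.
(b) returns current — fails.
So (3) is not satisfied (T AND F).
Overall = F OR F OR F = false.
Exception (≥ 9 yrs in jurisdiction) — not satisfied.
Result: main false OR exception false → false.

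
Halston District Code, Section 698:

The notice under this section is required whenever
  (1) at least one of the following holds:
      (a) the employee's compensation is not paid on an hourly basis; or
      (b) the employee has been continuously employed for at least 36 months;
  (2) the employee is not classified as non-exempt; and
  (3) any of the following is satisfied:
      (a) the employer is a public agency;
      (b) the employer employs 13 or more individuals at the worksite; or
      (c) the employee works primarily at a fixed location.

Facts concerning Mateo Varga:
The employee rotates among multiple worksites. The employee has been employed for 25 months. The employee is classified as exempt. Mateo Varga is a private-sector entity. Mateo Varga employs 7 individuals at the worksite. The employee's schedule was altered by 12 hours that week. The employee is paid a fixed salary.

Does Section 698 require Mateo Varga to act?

(a) not (hourly-paid) — holds.
(b) tenure ≥ 36 mo. — not met.
(1) = T OR F = true.
(2) not (non-exempt) — met.
(a) public agency — fails.
(b) ≥ 13 at site — fails.
(c) fixed location — fails.
So (3) is not satisfied (F OR F OR F).
Overall: T AND T AND F → false.

No — not required.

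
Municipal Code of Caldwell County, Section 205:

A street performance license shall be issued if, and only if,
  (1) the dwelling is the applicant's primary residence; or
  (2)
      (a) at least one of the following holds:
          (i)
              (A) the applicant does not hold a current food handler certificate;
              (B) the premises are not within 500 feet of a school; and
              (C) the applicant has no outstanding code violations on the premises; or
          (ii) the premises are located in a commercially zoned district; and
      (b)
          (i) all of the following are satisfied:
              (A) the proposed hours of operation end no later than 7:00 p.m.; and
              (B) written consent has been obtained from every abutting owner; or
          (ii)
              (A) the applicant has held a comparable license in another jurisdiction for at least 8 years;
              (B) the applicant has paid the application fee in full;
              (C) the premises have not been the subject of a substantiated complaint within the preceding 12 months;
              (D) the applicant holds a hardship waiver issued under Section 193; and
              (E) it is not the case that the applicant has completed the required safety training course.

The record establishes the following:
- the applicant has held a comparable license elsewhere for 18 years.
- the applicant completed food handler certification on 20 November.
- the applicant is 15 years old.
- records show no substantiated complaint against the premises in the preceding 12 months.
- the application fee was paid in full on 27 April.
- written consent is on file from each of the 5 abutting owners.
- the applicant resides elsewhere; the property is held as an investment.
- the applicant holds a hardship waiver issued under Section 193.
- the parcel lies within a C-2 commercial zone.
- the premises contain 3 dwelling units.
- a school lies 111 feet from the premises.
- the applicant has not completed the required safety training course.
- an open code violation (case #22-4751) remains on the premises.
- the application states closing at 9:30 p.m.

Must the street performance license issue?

(1) primary residence — not satisfied.
(A) not (food handler cert.) — not met.
(B) ≥500 ft from school — not met.
(C) no code violations — fails.
(i) = F AND F AND F = false.
(ii) commercially zoned — met.
(a) = F OR T = true.
(A) closes by 7 p.m. — fails.
(B) all abutters consent — holds.
(i): F AND T → false.
(A) prior license ≥ 8 yr — holds.
(B) fee paid — holds.
(C) no complaint in 12 mo. — met.
(D) hardship waiver — holds.
(E) not (safety training) — satisfied.
(ii): T AND T AND T AND T AND T → true.
So (b) is satisfied (F OR T).
(2): T AND T → true.
Overall = F OR T = true.

Yes — granted.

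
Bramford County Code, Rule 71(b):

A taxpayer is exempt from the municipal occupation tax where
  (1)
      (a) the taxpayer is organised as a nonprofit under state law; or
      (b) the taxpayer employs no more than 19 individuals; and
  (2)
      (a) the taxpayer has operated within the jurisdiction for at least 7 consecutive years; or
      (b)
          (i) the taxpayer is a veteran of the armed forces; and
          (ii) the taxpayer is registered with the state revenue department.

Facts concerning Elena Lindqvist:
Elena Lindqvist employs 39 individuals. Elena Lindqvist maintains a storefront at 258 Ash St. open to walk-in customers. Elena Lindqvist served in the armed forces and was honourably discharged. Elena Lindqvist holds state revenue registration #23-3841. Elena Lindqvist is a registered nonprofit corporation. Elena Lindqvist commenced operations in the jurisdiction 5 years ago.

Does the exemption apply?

(a) nonprofit — met.
(b) ≤ 19 employees — fails.
So (1) is satisfied (T OR F).
(a) ≥ 7 yrs in jurisdiction — fails.
(i) veteran — satisfied.
(ii) state-registered — satisfied.
(b): T AND T → true.
(2): F OR T → true.
Overall: T AND T → true.

Yes — exempt.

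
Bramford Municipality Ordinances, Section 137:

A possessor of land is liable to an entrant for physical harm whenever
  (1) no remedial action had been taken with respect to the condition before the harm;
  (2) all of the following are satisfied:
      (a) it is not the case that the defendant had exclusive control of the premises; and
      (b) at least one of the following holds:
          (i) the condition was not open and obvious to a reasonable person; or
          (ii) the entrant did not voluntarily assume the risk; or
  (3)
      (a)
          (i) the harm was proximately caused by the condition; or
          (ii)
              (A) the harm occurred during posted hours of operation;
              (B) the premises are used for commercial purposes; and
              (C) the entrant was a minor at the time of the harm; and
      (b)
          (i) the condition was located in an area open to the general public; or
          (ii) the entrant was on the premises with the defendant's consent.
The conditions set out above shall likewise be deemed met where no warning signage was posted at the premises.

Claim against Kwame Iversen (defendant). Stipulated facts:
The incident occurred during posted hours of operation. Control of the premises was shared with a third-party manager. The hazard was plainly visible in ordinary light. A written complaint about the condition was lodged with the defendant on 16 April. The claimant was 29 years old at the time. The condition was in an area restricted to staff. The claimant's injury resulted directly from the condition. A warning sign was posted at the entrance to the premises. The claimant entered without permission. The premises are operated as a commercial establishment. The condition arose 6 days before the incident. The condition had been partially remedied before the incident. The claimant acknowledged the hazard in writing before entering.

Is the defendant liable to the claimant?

(1) no remedial action — not met.
(a) not (exclusive control) — met.
(i) not open/obvious — not met.
(ii) no assumed risk — not met.
(b): F OR F → false.
(2): T AND F → false.
(i) proximate cause — satisfied.
(A) during posted hours — satisfied.
(B) commercial use — met.
(C) entrant a minor — fails.
So (ii) is not satisfied (T AND T AND F).
(a) = T OR F = true.
(i) public area — not satisfied.
(ii) consent to enter — fails.
(b) = F OR F = false.
(3): T AND F → false.
Overall = F OR F OR F = false.
Exception (no signage posted) — not satisfied.
Result: main false OR exception false → false.

No — not liable.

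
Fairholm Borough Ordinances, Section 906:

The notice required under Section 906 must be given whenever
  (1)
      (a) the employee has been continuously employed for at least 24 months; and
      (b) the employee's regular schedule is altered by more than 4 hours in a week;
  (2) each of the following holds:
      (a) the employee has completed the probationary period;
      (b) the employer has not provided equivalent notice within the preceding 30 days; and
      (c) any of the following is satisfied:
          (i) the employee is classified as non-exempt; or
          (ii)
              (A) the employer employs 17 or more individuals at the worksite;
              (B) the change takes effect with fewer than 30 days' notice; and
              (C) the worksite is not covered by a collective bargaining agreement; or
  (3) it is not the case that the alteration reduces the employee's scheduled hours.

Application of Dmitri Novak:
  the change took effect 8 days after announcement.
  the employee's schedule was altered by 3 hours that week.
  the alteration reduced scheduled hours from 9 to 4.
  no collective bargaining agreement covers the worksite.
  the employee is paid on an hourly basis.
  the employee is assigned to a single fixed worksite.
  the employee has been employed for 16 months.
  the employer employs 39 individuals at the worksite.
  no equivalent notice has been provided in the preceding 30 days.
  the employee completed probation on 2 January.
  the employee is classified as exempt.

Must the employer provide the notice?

Yes — required.

(a) tenure ≥ 24 mo. — fails.
(b) schedule shift > 4h — fails.
(1): F AND F → false.
(a) past probation — holds.
(b) no recent notice — holds.
(i) non-exempt — not satisfied.
(A) ≥ 17 at site — met.
(B) < 30 days' notice — holds.
(C) no CBA — holds.
(ii) = T AND T AND T = true.
So (c) is satisfied (F OR T).
(2) = T AND T AND T = true.
(3) not (hours reduced) — not satisfied.
So Overall is satisfied (F OR T OR F).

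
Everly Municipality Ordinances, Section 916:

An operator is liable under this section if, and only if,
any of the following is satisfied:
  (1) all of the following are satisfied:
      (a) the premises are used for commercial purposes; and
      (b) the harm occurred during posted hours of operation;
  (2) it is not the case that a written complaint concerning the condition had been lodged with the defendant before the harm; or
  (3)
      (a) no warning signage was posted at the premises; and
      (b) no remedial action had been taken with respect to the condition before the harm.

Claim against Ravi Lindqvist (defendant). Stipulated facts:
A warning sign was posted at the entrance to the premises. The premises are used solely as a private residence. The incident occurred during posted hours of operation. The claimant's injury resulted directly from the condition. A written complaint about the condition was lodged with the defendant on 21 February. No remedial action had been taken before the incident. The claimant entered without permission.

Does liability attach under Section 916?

(a) commercial use — not met.
(b) during posted hours — met.
(1): F AND T → false.
(2) not (complaint lodged) — fails.
(a) no signage posted — not satisfied.
(b) no remedial action — satisfied.
So (3) is not satisfied (F AND T).
Overall: F OR F OR F → false.

No — not liable.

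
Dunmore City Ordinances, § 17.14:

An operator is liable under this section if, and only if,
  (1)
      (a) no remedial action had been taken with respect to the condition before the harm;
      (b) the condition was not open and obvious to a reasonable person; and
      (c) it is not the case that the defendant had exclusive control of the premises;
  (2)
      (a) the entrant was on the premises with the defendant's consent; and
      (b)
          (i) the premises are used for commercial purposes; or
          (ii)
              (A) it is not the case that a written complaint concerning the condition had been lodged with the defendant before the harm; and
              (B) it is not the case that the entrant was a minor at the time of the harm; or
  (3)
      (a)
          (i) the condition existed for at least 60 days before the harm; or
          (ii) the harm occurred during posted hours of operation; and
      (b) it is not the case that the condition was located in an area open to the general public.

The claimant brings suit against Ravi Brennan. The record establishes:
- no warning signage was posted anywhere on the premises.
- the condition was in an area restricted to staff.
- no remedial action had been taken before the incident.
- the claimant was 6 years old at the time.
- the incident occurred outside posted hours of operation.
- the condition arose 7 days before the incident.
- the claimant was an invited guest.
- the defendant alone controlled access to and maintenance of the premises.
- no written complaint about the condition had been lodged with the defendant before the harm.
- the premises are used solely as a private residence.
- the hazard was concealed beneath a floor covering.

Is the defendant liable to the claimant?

No — not liable.

(a) no remedial action — holds.
(b) not open/obvious — holds.
(c) not (exclusive control) — not met.
So (1) is not satisfied (T AND T AND F).
(a) consent to enter — met.
(i) commercial use — not met.
(A) not (complaint lodged) — satisfied.
(B) not (entrant a minor) — fails.
So (ii) is not satisfied (T AND F).
(b): F OR F → false.
So (2) is not satisfied (T AND F).
(i) condition ≥60 days old — not satisfied.
(ii) during posted hours — not satisfied.
(a): F OR F → false.
(b) not (public area) — satisfied.
(3) = F AND T = false.
Overall = F OR F OR F = false.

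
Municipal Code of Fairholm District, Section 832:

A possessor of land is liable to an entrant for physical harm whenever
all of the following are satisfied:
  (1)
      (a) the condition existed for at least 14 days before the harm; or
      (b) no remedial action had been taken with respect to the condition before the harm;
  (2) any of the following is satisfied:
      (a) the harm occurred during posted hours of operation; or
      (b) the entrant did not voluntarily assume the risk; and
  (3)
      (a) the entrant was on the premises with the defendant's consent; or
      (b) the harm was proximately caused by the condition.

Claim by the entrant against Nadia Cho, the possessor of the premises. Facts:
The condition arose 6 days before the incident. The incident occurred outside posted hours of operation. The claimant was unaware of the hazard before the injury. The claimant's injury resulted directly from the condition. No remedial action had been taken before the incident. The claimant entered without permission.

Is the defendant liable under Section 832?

(a) condition ≥14 days old — not met.
(b) no remedial action — holds.
(1) = F OR T = true.
(a) during posted hours — fails.
(b) no assumed risk — holds.
(2): F OR T → true.
(a) consent to enter — not met.
(b) proximate cause — holds.
So (3) is satisfied (F OR T).
So Overall is satisfied (T AND T AND T).

Yes — liable.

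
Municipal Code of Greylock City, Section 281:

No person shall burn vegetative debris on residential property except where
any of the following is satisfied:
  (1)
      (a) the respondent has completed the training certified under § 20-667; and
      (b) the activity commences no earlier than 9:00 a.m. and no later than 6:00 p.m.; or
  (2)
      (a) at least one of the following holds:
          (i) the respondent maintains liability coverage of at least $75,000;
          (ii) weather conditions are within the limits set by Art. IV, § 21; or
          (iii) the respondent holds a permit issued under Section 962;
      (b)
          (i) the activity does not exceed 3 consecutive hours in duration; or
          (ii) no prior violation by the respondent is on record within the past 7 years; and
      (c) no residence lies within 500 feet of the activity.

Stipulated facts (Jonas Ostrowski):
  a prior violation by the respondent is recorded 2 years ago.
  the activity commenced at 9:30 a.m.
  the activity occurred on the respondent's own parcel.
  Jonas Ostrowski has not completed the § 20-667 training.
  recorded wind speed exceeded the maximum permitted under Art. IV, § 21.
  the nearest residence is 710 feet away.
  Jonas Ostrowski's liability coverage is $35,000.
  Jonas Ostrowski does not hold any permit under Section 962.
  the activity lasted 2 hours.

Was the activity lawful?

No — unlawful.

(a) training certified — not satisfied.
(b) start within hours — holds.
(1): F AND T → false.
(i) coverage ≥ $75,000 — not met.
(ii) weather ok — fails.
(iii) holds permit — fails.
(a) = F OR F OR F = false.
(i) ≤ 3 hrs duration — met.
(ii) no prior violation — not satisfied.
(b): T OR F → true.
(c) no residence in 500 ft — satisfied.
(2): F AND T AND T → false.
So Overall is not satisfied (F OR F).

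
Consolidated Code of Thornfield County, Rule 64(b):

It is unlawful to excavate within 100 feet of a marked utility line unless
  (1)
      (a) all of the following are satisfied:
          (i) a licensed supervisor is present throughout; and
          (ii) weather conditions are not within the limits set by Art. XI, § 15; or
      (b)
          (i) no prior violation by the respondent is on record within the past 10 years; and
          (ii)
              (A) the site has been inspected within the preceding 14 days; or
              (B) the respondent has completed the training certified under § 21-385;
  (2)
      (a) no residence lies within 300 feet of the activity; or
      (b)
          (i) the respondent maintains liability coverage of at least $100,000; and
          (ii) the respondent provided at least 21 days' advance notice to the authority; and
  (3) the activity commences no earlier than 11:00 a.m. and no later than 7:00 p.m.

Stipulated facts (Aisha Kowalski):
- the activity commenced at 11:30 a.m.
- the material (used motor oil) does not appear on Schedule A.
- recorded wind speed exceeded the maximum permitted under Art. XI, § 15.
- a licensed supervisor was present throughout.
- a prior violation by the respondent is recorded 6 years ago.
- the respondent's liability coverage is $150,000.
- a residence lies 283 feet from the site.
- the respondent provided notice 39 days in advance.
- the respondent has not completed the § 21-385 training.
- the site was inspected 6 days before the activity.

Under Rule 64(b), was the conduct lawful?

Yes — lawful.

(i) supervisor present — holds.
(ii) not (weather ok) — satisfied.
So (a) is satisfied (T AND T).
(i) no prior violation — fails.
(A) site inspected — met.
(B) training certified — fails.
(ii): T OR F → true.
So (b) is not satisfied (F AND T).
(1): T OR F → true.
(a) no residence in 300 ft — fails.
(i) coverage ≥ $100,000 — holds.
(ii) ≥21 days' notice — satisfied.
(b) = T AND T = true.
So (2) is satisfied (F OR T).
(3) start within hours — met.
Overall: T AND T AND T → true.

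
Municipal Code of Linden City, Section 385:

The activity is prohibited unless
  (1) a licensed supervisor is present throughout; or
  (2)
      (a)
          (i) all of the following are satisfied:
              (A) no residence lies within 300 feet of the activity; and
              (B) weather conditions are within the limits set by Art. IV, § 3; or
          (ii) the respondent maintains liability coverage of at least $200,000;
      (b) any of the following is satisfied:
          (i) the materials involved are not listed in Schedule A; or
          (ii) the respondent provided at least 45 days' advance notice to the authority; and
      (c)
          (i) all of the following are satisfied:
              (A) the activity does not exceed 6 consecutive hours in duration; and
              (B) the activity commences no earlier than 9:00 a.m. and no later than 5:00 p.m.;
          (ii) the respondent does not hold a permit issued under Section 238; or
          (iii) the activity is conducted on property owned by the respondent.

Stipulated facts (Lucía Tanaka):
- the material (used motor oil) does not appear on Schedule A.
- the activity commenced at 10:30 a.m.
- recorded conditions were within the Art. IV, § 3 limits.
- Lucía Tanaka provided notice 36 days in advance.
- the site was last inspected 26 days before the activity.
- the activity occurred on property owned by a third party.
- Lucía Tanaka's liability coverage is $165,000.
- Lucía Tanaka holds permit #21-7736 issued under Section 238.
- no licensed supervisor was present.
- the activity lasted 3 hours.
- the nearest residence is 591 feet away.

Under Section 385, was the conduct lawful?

(1) supervisor present — fails.
(A) no residence in 300 ft — holds.
(B) weather ok — holds.
(i) = T AND T = true.
(ii) coverage ≥ $200,000 — not met.
(a): T OR F → true.
(i) not (Schedule A material) — holds.
(ii) ≥45 days' notice — not satisfied.
So (b) is satisfied (T OR F).
(A) ≤ 6 hrs duration — satisfied.
(B) start within hours — met.
(i): T AND T → true.
(ii) not (holds permit) — not satisfied.
(iii) own property — not satisfied.
(c) = T OR F OR F = true.
So (2) is satisfied (T AND T AND T).
So Overall is satisfied (F OR T).

Yes — lawful.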